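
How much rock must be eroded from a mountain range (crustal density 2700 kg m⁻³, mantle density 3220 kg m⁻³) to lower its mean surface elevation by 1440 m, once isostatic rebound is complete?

Net drop Δ = e − u = e − e ρ_c/ρ_m = e (ρ_m − ρ_c)/ρ_m.
e = Δ ρ_m/(ρ_m − ρ_c) = 1440 m × 3220/520 = 8920 m.

8920 m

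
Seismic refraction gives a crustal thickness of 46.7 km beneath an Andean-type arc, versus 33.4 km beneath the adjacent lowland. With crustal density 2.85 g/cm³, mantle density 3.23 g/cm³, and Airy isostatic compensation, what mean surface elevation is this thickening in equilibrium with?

1.56 km

Excess crust Δ = 46.7 km − 33.4 km = 13.3 km, split between elevation h and root r with h + r = Δ.
Airy balance ρ_c h = (ρ_m − ρ_c) r gives r = h ρ_c/(ρ_m − ρ_c), so h (1 + ρ_c/(ρ_m − ρ_c)) = Δ, i.e. h = Δ (ρ_m − ρ_c)/ρ_m.
h = 13.3 km × 0.38/3.23 = 1.56 km.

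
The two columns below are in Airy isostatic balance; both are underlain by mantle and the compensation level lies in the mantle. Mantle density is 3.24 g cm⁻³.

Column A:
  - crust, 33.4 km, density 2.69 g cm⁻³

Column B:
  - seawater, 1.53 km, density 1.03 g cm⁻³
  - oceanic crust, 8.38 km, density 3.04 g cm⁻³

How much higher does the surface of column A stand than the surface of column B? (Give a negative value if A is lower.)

For any compensation level in the mantle, the mantle terms cancel and isostasy reduces to e = (Σt_A − Σt_B) − (Σ(ρt)_A − Σ(ρt)_B) / ρ_m.
Σt_A = 33.4 km; Σt_B = 9.91 km; Σ(ρt)_A = 89.846; Σ(ρt)_B = 27.0511 (in km·g cm⁻³).
e = (33.4 − 9.91) − (89.846 − 27.0511) / 3.24 = 4.11 km.

4.11 km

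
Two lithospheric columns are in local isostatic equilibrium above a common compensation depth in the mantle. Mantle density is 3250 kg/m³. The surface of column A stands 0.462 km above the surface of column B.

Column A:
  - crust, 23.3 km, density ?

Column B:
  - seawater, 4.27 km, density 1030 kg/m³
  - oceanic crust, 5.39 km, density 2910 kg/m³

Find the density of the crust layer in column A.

2700 kg/m³

Take the compensation level at the base of the deeper column (depth z_c below the surface of column A) and equate Σ ρ_i t_i down to z_c; mantle fills any gap and the z_c terms cancel.
Column A: 23.3×ρ + (z_c − 23.3)×3250
Column B: 0.462×0 + 4.27×1030 + 5.39×2910 + (z_c − 0.462 − 9.66)×3250
The z_c×3250 term appears on both sides and cancels. Collect the known terms of each column as K = Σ(ρt)_known − 3250 × (depth of known layers): K_A = 0 − 3250×23.3 = −75725; K_B = 20083 − 3250×(0.462 + 9.66) = −12813.5.
Balance: K_A + 23.3×ρ = K_B, so ρ = (K_B − K_A)/23.3 = 62911.5/23.3 = 2700 kg/m³.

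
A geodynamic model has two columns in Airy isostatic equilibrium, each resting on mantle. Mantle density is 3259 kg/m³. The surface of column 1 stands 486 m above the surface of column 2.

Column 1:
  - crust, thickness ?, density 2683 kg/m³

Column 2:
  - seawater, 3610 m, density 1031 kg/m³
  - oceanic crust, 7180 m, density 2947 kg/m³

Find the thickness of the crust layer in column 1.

20600 m

Take the compensation level at the base of the deeper column (depth z_c below the surface of column 1) and equate Σ ρ_i t_i down to z_c; mantle fills any gap and the z_c terms cancel.
Column 1: x×2683 + (z_c − 0 − x)×3259
Column 2: 486×0 + 3610×1031 + 7180×2947 + (z_c − 486 − 10790)×3259
The z_c×3259 term appears on both sides and cancels. Collect the known terms of each column as K = Σ(ρt)_known − 3259 × (depth of known layers): K_1 = 0 − 3259×0 = 0; K_2 = 24881370 − 3259×(486 + 10790) = −11867114.
Balance: K_1 − x×(3259 − 2683) = K_2, so x = (K_1 − K_2)/(3259 − 2683) = 11867100/576 = 20600 m.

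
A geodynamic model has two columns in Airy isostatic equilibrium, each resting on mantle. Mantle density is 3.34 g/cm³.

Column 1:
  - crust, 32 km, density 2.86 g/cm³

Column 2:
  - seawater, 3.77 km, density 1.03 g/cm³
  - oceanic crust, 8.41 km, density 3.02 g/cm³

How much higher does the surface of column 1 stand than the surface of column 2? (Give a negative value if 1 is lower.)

1.19 km

For any compensation level in the mantle, the mantle terms cancel and isostasy reduces to e = (Σt_1 − Σt_2) − (Σ(ρt)_1 − Σ(ρt)_2) / ρ_m.
Σt_1 = 32 km; Σt_2 = 12.18 km; Σ(ρt)_1 = 91.52; Σ(ρt)_2 = 29.2813 (in km·g/cm³).
e = (32 − 12.18) − (91.52 − 29.2813) / 3.34 = 1.19 km.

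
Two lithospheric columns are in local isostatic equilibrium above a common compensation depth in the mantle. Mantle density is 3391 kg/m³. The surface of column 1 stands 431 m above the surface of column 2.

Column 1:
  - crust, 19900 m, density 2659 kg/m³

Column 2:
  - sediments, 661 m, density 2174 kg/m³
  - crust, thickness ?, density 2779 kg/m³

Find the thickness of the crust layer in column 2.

20100 m

Take the compensation level at the base of the deeper column (depth z_c below the surface of column 1) and equate Σ ρ_i t_i down to z_c; mantle fills any gap and the z_c terms cancel.
Column 1: 19900×2659 + (z_c − 19900)×3391
Column 2: 431×0 + 661×2174 + x×2779 + (z_c − 431 − 661 − x)×3391
The z_c×3391 term appears on both sides and cancels. Collect the known terms of each column as K = Σ(ρt)_known − 3391 × (depth of known layers): K_1 = 52914100 − 3391×19900 = −14566800; K_2 = 1437014 − 3391×(431 + 661) = −2265958.
Balance: K_1 = K_2 − x×(3391 − 2779), so x = (K_2 − K_1)/(3391 − 2779) = 12300800/612 = 20100 m.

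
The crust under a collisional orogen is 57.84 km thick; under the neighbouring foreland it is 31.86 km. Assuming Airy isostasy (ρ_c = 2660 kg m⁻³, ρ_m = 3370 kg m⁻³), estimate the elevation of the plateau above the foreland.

5.47 km

Excess crust Δ = 57.84 km − 31.86 km = 25.98 km, split between elevation h and root r with h + r = Δ.
Airy balance ρ_c h = (ρ_m − ρ_c) r gives r = h ρ_c/(ρ_m − ρ_c), so h (1 + ρ_c/(ρ_m − ρ_c)) = Δ, i.e. h = Δ (ρ_m − ρ_c)/ρ_m.
h = 25.98 km × 710/3370 = 5.47 km.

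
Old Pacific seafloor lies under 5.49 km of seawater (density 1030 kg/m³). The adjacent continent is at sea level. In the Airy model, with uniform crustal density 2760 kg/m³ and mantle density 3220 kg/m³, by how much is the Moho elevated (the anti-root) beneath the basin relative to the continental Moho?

20.6 km

Isostatic balance requires: replacing crust with seawater at the top is compensated by replacing crust with mantle at the base: d (ρ_c − ρ_w) = a (ρ_m − ρ_c).
a = d (ρ_c − ρ_w)/(ρ_m − ρ_c) = 5.49 km × 1730/460 = 20.6 km.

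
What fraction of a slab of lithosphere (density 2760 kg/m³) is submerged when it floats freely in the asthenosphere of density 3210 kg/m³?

0.86

Submerged fraction = ρ_obj/ρ_fluid = 2760/3210 = 0.86.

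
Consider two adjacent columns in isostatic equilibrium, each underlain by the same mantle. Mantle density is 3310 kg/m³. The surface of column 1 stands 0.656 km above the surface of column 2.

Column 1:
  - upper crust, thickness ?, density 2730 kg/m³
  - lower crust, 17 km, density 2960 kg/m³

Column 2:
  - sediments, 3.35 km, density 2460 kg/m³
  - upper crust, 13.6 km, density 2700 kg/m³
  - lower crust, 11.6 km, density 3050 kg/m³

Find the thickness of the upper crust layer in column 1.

17.9 km

Take the compensation level at the base of the deeper column (depth z_c below the surface of column 1) and equate Σ ρ_i t_i down to z_c; mantle fills any gap and the z_c terms cancel.
Column 1: x×2730 + 17×2960 + (z_c − 17 − x)×3310
Column 2: 0.656×0 + 3.35×2460 + 13.6×2700 + 11.6×3050 + (z_c − 0.656 − 28.55)×3310
The z_c×3310 term appears on both sides and cancels. Collect the known terms of each column as K = Σ(ρt)_known − 3310 × (depth of known layers): K_1 = 50320 − 3310×17 = −5950; K_2 = 80341 − 3310×(0.656 + 28.55) = −16330.86.
Balance: K_1 − x×(3310 − 2730) = K_2, so x = (K_1 − K_2)/(3310 − 2730) = 10380.9/580 = 17.9 km.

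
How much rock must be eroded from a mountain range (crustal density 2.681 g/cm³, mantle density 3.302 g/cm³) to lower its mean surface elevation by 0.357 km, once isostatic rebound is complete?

Net drop Δ = e − u = e − e ρ_c/ρ_m = e (ρ_m − ρ_c)/ρ_m.
e = Δ ρ_m/(ρ_m − ρ_c) = 0.357 km × 3.302/0.621 = 1.9 km.

1.9 km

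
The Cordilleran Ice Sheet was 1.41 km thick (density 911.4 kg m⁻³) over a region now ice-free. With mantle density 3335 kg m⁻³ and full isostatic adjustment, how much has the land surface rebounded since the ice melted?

0.385 km

Removing the load lets mantle flow back in; uplift u satisfies ρ_ice t = ρ_m u.
u = t ρ_ice/ρ_m = 1.41 km × 911.4/3335 = 0.385 km.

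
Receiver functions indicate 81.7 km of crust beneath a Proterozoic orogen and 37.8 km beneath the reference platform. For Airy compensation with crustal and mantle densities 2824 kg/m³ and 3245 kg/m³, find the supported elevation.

5.7 km

Excess crust Δ = 81.7 km − 37.8 km = 43.9 km, split between elevation h and root r with h + r = Δ.
Airy balance ρ_c h = (ρ_m − ρ_c) r gives r = h ρ_c/(ρ_m − ρ_c), so h (1 + ρ_c/(ρ_m − ρ_c)) = Δ, i.e. h = Δ (ρ_m − ρ_c)/ρ_m.
h = 43.9 km × 421/3245 = 5.7 km.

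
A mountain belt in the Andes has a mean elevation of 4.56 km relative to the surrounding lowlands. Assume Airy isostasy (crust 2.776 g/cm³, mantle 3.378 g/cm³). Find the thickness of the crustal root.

21 km

For local isostatic compensation: the weight of the topography is balanced by the buoyancy of the root, ρ_c h = (ρ_m − ρ_c) r.
r = h · ρ_c / (ρ_m − ρ_c) = 4.56 km × 2.776 / (3.378 − 2.776) = 21 km.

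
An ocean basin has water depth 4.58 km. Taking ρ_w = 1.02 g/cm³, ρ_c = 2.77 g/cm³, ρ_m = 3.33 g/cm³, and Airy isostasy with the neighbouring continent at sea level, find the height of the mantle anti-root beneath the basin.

14.3 km

Balancing pressure at the compensation depth: replacing crust with seawater at the top is compensated by replacing crust with mantle at the base: d (ρ_c − ρ_w) = a (ρ_m − ρ_c).
a = d (ρ_c − ρ_w)/(ρ_m − ρ_c) = 4.58 km × 1.75/0.56 = 14.3 km.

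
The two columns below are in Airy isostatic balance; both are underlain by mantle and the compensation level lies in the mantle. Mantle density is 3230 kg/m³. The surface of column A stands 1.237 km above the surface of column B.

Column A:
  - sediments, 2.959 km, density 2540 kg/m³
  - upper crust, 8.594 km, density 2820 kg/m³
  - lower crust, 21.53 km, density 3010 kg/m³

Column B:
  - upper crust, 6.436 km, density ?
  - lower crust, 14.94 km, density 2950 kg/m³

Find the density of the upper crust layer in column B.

Take the compensation level at the base of the deeper column (depth z_c below the surface of column A) and equate Σ ρ_i t_i down to z_c; mantle fills any gap and the z_c terms cancel.
Column A: 2.959×2540 + 8.594×2820 + 21.53×3010 + (z_c − 33.083)×3230
Column B: 1.237×0 + 6.436×ρ + 14.94×2950 + (z_c − 1.237 − 21.376)×3230
The z_c×3230 term appears on both sides and cancels. Collect the known terms of each column as K = Σ(ρt)_known − 3230 × (depth of known layers): K_A = 96556.24 − 3230×33.083 = −10301.85; K_B = 44073 − 3230×(1.237 + 21.376) = −28966.99.
Balance: K_A = K_B + 6.436×ρ, so ρ = (K_A − K_B)/6.436 = 18665.1/6.436 = 2900 kg/m³.

2900 kg/m³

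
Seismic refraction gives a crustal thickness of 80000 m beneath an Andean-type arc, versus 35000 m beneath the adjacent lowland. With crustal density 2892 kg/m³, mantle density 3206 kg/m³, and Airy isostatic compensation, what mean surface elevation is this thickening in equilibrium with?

4410 m

Excess crust Δ = 80000 m − 35000 m = 45000 m, split between elevation h and root r with h + r = Δ.
Airy balance ρ_c h = (ρ_m − ρ_c) r gives r = h ρ_c/(ρ_m − ρ_c), so h (1 + ρ_c/(ρ_m − ρ_c)) = Δ, i.e. h = Δ (ρ_m − ρ_c)/ρ_m.
h = 45000 m × 314/3206 = 4410 m.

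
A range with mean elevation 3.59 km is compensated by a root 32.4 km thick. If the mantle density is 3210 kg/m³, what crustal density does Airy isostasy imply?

ρ_c h = (ρ_m − ρ_c) r → ρ_c (h + r) = ρ_m r → ρ_c = ρ_m r / (h + r).
ρ_c = 3210 × 32.4 km / (3.59 km + 32.4 km) = 2890 kg/m³.

2890 kg/m³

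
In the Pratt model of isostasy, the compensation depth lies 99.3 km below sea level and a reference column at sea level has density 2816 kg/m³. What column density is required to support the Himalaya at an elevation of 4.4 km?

2700 kg/m³

Pratt balance: ρ_ref D = ρ (D + h).
ρ = ρ_ref D/(D + h) = 2816 × 99.3 km/(99.3 km + 4.4 km) = 2700 kg/m³.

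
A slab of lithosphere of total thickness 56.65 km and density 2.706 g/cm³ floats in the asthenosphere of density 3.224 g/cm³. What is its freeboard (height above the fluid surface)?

9.1 km

Floating equilibrium: submerged depth d = t ρ_obj/ρ_fluid = 56.65 km × 2.706/3.224 = 47.55 km.
Freeboard = t − d = 56.65 km − 47.55 km = 9.1 km.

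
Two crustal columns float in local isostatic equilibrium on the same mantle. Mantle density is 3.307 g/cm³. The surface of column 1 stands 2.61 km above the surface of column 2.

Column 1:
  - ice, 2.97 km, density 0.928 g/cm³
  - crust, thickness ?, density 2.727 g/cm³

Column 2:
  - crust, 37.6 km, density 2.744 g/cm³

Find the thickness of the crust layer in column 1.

Take the compensation level at the base of the deeper column (depth z_c below the surface of column 1) and equate Σ ρ_i t_i down to z_c; mantle fills any gap and the z_c terms cancel.
Column 1: 2.97×0.928 + x×2.727 + (z_c − 2.97 − x)×3.307
Column 2: 2.61×0 + 37.6×2.744 + (z_c − 2.61 − 37.6)×3.307
The z_c×3.307 term appears on both sides and cancels. Collect the known terms of each column as K = Σ(ρt)_known − 3.307 × (depth of known layers): K_1 = 2.75616 − 3.307×2.97 = −7.06563; K_2 = 103.1744 − 3.307×(2.61 + 37.6) = −29.80007.
Balance: K_1 − x×(3.307 − 2.727) = K_2, so x = (K_1 − K_2)/(3.307 − 2.727) = 22.7344/0.58 = 39.2 km.

39.2 km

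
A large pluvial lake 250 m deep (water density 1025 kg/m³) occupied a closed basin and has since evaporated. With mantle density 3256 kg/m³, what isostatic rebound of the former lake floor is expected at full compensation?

u = d ρ_w/ρ_m = 250 m × 1025/3256 = 78.7 m.

78.7 m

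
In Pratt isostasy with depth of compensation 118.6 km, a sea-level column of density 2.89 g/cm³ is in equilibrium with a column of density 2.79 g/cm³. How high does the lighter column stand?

ρ_ref D = ρ (D + h) → h = D (ρ_ref − ρ)/ρ.
h = 118.6 km × (2.89 − 2.79)/2.79 = 4.25 km.

4.25 km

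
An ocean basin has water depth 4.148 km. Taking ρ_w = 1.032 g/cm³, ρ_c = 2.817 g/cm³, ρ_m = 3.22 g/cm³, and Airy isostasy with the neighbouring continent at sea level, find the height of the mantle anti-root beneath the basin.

18.4 km

Isostatic balance requires: replacing crust with seawater at the top is compensated by replacing crust with mantle at the base: d (ρ_c − ρ_w) = a (ρ_m − ρ_c).
a = d (ρ_c − ρ_w)/(ρ_m − ρ_c) = 4.148 km × 1.785/0.403 = 18.4 km.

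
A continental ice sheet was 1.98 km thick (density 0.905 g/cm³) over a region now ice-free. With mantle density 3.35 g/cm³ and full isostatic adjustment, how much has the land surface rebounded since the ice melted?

Removing the load lets mantle flow back in; uplift u satisfies ρ_ice t = ρ_m u.
u = t ρ_ice/ρ_m = 1.98 km × 0.905/3.35 = 0.535 km.

0.535 km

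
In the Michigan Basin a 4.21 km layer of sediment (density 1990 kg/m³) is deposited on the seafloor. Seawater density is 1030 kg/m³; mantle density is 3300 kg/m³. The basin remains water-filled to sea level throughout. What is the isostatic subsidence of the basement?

1.78 km

Submarine loading: the sediment displaces seawater, and the subsidence is in turn flooded, so s (ρ_m − ρ_w) = t (ρ_sed − ρ_w).
s = 4.21 km × (1990 − 1030) / (3300 − 1030) = 1.78 km.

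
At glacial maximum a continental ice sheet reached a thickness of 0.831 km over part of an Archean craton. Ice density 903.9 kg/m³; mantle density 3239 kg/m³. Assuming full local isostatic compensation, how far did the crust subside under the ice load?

Equating mass per unit area of the two columns: the ice load ρ_ice t is balanced by mantle displaced below, ρ_m s.
s = t ρ_ice / ρ_m = 0.831 km × 903.9/3239 = 0.232 km.

0.232 km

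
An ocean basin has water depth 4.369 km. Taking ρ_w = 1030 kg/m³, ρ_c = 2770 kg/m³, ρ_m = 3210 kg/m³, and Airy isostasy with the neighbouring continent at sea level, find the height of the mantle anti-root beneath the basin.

By Archimedes' principle applied to the lithosphere: replacing crust with seawater at the top is compensated by replacing crust with mantle at the base: d (ρ_c − ρ_w) = a (ρ_m − ρ_c).
a = d (ρ_c − ρ_w)/(ρ_m − ρ_c) = 4.369 km × 1740/440 = 17.3 km.

17.3 km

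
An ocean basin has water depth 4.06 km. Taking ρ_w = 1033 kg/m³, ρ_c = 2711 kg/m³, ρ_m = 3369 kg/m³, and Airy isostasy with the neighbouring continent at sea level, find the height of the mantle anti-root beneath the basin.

10.4 km

Isostatic balance requires: replacing crust with seawater at the top is compensated by replacing crust with mantle at the base: d (ρ_c − ρ_w) = a (ρ_m − ρ_c).
a = d (ρ_c − ρ_w)/(ρ_m − ρ_c) = 4.06 km × 1678/658 = 10.4 km.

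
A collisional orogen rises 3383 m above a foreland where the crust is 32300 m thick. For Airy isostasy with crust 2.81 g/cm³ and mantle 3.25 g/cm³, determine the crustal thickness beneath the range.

Root depth r = h ρ_c / (ρ_m − ρ_c) = 3383 m × 2.81 / 0.44 = 21610 m.
Total thickness = T + h + r = 32300 m + 3383 m + 21610 m = 57300 m.

57300 m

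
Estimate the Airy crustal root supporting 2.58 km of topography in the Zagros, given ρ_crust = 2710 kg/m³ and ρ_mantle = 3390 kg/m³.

10.3 km

Equating mass per unit area of the two columns: the weight of the topography is balanced by the buoyancy of the root, ρ_c h = (ρ_m − ρ_c) r.
r = h · ρ_c / (ρ_m − ρ_c) = 2.58 km × 2710 / (3390 − 2710) = 10.3 km.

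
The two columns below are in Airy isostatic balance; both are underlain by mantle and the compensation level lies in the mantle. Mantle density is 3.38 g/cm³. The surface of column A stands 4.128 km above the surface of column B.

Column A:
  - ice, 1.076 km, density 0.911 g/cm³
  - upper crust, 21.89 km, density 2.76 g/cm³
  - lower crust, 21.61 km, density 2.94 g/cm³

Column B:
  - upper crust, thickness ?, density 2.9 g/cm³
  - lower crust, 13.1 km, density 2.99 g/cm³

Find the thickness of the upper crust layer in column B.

Take the compensation level at the base of the deeper column (depth z_c below the surface of column A) and equate Σ ρ_i t_i down to z_c; mantle fills any gap and the z_c terms cancel.
Column A: 1.076×0.911 + 21.89×2.76 + 21.61×2.94 + (z_c − 44.576)×3.38
Column B: 4.128×0 + x×2.9 + 13.1×2.99 + (z_c − 4.128 − 13.1 − x)×3.38
The z_c×3.38 term appears on both sides and cancels. Collect the known terms of each column as K = Σ(ρt)_known − 3.38 × (depth of known layers): K_A = 124.930036 − 3.38×44.576 = −25.736844; K_B = 39.169 − 3.38×(4.128 + 13.1) = −19.06164.
Balance: K_A = K_B − x×(3.38 − 2.9), so x = (K_B − K_A)/(3.38 − 2.9) = 6.6752/0.48 = 13.9 km.

13.9 km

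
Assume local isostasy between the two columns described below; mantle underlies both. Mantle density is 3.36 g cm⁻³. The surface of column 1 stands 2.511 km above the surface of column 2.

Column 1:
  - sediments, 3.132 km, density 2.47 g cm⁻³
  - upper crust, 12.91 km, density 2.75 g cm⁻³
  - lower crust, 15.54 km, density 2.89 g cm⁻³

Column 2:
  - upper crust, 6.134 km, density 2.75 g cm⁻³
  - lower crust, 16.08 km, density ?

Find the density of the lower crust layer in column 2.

Take the compensation level at the base of the deeper column (depth z_c below the surface of column 1) and equate Σ ρ_i t_i down to z_c; mantle fills any gap and the z_c terms cancel.
Column 1: 3.132×2.47 + 12.91×2.75 + 15.54×2.89 + (z_c − 31.582)×3.36
Column 2: 2.511×0 + 6.134×2.75 + 16.08×ρ + (z_c − 2.511 − 22.214)×3.36
The z_c×3.36 term appears on both sides and cancels. Collect the known terms of each column as K = Σ(ρt)_known − 3.36 × (depth of known layers): K_1 = 88.14914 − 3.36×31.582 = −17.96638; K_2 = 16.8685 − 3.36×(2.511 + 22.214) = −66.2075.
Balance: K_1 = K_2 + 16.08×ρ, so ρ = (K_1 − K_2)/16.08 = 48.2411/16.08 = 3 g cm⁻³.

3 g cm⁻³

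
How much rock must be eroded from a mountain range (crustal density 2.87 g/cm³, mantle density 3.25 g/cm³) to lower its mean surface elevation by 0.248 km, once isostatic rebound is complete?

2.12 km

Net drop Δ = e − u = e − e ρ_c/ρ_m = e (ρ_m − ρ_c)/ρ_m.
e = Δ ρ_m/(ρ_m − ρ_c) = 0.248 km × 3.25/0.38 = 2.12 km.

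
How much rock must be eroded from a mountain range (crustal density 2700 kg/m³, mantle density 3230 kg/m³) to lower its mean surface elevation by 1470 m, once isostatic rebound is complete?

Net drop Δ = e − u = e − e ρ_c/ρ_m = e (ρ_m − ρ_c)/ρ_m.
e = Δ ρ_m/(ρ_m − ρ_c) = 1470 m × 3230/530 = 8960 m.

8960 m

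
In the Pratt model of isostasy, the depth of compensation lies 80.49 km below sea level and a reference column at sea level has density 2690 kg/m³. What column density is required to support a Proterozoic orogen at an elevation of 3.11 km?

2590 kg/m³

Pratt balance: ρ_ref D = ρ (D + h).
ρ = ρ_ref D/(D + h) = 2690 × 80.49 km/(80.49 km + 3.11 km) = 2590 kg/m³.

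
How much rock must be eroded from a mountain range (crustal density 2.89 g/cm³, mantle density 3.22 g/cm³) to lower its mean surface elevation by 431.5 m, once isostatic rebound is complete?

Net drop Δ = e − u = e − e ρ_c/ρ_m = e (ρ_m − ρ_c)/ρ_m.
e = Δ ρ_m/(ρ_m − ρ_c) = 431.5 m × 3.22/0.33 = 4210 m.

4210 m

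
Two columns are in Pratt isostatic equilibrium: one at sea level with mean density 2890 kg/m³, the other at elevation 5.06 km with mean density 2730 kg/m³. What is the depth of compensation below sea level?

ρ_ref D = ρ (D + h) → D (ρ_ref − ρ) = ρ h.
D = ρ h/(ρ_ref − ρ) = 2730 × 5.06 km/(2890 − 2730) = 86.3 km.

86.3 km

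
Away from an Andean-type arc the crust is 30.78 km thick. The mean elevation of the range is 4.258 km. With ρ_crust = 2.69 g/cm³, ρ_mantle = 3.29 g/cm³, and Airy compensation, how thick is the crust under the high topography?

54.1 km

Root depth r = h ρ_c / (ρ_m − ρ_c) = 4.258 km × 2.69 / 0.6 = 19.09 km.
Total thickness = T + h + r = 30.78 km + 4.258 km + 19.09 km = 54.1 km.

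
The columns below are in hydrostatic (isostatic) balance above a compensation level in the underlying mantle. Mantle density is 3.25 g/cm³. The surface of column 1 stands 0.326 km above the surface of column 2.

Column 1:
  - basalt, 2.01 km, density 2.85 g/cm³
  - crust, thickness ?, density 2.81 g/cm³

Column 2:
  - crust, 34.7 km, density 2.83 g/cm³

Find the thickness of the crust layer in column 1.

Take the compensation level at the base of the deeper column (depth z_c below the surface of column 1) and equate Σ ρ_i t_i down to z_c; mantle fills any gap and the z_c terms cancel.
Column 1: 2.01×2.85 + x×2.81 + (z_c − 2.01 − x)×3.25
Column 2: 0.326×0 + 34.7×2.83 + (z_c − 0.326 − 34.7)×3.25
The z_c×3.25 term appears on both sides and cancels. Collect the known terms of each column as K = Σ(ρt)_known − 3.25 × (depth of known layers): K_1 = 5.7285 − 3.25×2.01 = −0.804; K_2 = 98.201 − 3.25×(0.326 + 34.7) = −15.6335.
Balance: K_1 − x×(3.25 − 2.81) = K_2, so x = (K_1 − K_2)/(3.25 − 2.81) = 14.8295/0.44 = 33.7 km.

33.7 km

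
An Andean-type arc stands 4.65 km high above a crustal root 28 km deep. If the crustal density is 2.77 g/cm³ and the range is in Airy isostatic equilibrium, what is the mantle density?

3.23 g/cm³

Airy balance: ρ_c h = (ρ_m − ρ_c) r → ρ_m = ρ_c (1 + h/r).
ρ_m = 2.77 × (1 + 4.65 km/28 km) = 3.23 g/cm³.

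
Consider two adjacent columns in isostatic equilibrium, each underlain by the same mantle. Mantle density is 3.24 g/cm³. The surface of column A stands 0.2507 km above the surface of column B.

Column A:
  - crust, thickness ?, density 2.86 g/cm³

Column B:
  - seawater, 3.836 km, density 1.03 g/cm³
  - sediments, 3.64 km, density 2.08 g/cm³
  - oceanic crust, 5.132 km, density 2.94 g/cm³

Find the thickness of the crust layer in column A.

Take the compensation level at the base of the deeper column (depth z_c below the surface of column A) and equate Σ ρ_i t_i down to z_c; mantle fills any gap and the z_c terms cancel.
Column A: x×2.86 + (z_c − 0 − x)×3.24
Column B: 0.2507×0 + 3.836×1.03 + 3.64×2.08 + 5.132×2.94 + (z_c − 0.2507 − 12.608)×3.24
The z_c×3.24 term appears on both sides and cancels. Collect the known terms of each column as K = Σ(ρt)_known − 3.24 × (depth of known layers): K_A = 0 − 3.24×0 = 0; K_B = 26.61036 − 3.24×(0.2507 + 12.608) = −15.051828.
Balance: K_A − x×(3.24 − 2.86) = K_B, so x = (K_A − K_B)/(3.24 − 2.86) = 15.0518/0.38 = 39.6 km.

39.6 km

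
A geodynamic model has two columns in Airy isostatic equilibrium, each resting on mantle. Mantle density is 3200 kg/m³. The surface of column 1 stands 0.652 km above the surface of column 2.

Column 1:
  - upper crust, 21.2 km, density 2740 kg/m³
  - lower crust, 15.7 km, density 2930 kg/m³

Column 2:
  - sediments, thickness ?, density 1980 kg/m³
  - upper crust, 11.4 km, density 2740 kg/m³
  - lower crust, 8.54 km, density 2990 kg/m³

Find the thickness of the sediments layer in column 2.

Take the compensation level at the base of the deeper column (depth z_c below the surface of column 1) and equate Σ ρ_i t_i down to z_c; mantle fills any gap and the z_c terms cancel.
Column 1: 21.2×2740 + 15.7×2930 + (z_c − 36.9)×3200
Column 2: 0.652×0 + x×1980 + 11.4×2740 + 8.54×2990 + (z_c − 0.652 − 19.94 − x)×3200
The z_c×3200 term appears on both sides and cancels. Collect the known terms of each column as K = Σ(ρt)_known − 3200 × (depth of known layers): K_1 = 104089 − 3200×36.9 = −13991; K_2 = 56770.6 − 3200×(0.652 + 19.94) = −9123.8.
Balance: K_1 = K_2 − x×(3200 − 1980), so x = (K_2 − K_1)/(3200 − 1980) = 4867.2/1220 = 3.99 km.

3.99 km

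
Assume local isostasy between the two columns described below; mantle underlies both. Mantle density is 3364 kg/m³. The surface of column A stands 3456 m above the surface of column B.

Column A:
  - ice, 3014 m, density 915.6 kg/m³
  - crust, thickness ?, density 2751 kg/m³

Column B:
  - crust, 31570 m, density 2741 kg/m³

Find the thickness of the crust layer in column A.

39000 m

Take the compensation level at the base of the deeper column (depth z_c below the surface of column A) and equate Σ ρ_i t_i down to z_c; mantle fills any gap and the z_c terms cancel.
Column A: 3014×915.6 + x×2751 + (z_c − 3014 − x)×3364
Column B: 3456×0 + 31570×2741 + (z_c − 3456 − 31570)×3364
The z_c×3364 term appears on both sides and cancels. Collect the known terms of each column as K = Σ(ρt)_known − 3364 × (depth of known layers): K_A = 2759618.4 − 3364×3014 = −7379477.6; K_B = 86533370 − 3364×(3456 + 31570) = −31294094.
Balance: K_A − x×(3364 − 2751) = K_B, so x = (K_A − K_B)/(3364 − 2751) = 23914600/613 = 39000 m.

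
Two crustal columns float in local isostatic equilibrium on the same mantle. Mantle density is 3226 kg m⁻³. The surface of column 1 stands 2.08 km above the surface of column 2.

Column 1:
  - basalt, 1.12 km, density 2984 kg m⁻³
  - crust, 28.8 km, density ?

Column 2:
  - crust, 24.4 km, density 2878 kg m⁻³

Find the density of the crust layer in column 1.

Take the compensation level at the base of the deeper column (depth z_c below the surface of column 1) and equate Σ ρ_i t_i down to z_c; mantle fills any gap and the z_c terms cancel.
Column 1: 1.12×2984 + 28.8×ρ + (z_c − 29.92)×3226
Column 2: 2.08×0 + 24.4×2878 + (z_c − 2.08 − 24.4)×3226
The z_c×3226 term appears on both sides and cancels. Collect the known terms of each column as K = Σ(ρt)_known − 3226 × (depth of known layers): K_1 = 3342.08 − 3226×29.92 = −93179.84; K_2 = 70223.2 − 3226×(2.08 + 24.4) = −15201.28.
Balance: K_1 + 28.8×ρ = K_2, so ρ = (K_2 − K_1)/28.8 = 77978.6/28.8 = 2710 kg m⁻³.

2710 kg m⁻³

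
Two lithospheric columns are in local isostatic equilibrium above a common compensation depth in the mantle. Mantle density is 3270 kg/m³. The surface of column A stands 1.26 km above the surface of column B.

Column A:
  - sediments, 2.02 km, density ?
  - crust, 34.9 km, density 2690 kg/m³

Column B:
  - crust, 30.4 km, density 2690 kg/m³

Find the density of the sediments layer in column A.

2520 kg/m³

Take the compensation level at the base of the deeper column (depth z_c below the surface of column A) and equate Σ ρ_i t_i down to z_c; mantle fills any gap and the z_c terms cancel.
Column A: 2.02×ρ + 34.9×2690 + (z_c − 36.92)×3270
Column B: 1.26×0 + 30.4×2690 + (z_c − 1.26 − 30.4)×3270
The z_c×3270 term appears on both sides and cancels. Collect the known terms of each column as K = Σ(ρt)_known − 3270 × (depth of known layers): K_A = 93881 − 3270×36.92 = −26847.4; K_B = 81776 − 3270×(1.26 + 30.4) = −21752.2.
Balance: K_A + 2.02×ρ = K_B, so ρ = (K_B − K_A)/2.02 = 5095.2/2.02 = 2520 kg/m³.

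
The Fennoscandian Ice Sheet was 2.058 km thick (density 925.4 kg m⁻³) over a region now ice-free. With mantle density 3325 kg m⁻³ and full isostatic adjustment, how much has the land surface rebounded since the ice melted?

0.573 km

Removing the load lets mantle flow back in; uplift u satisfies ρ_ice t = ρ_m u.
u = t ρ_ice/ρ_m = 2.058 km × 925.4/3325 = 0.573 km.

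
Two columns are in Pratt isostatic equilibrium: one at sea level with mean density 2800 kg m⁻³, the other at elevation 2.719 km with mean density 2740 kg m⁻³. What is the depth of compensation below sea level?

ρ_ref D = ρ (D + h) → D (ρ_ref − ρ) = ρ h.
D = ρ h/(ρ_ref − ρ) = 2740 × 2.719 km/(2800 − 2740) = 124 km.

124 km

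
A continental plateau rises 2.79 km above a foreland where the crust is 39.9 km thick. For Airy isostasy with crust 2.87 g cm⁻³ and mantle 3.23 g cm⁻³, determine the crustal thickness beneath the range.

64.9 km

Root depth r = h ρ_c / (ρ_m − ρ_c) = 2.79 km × 2.87 / 0.36 = 22.24 km.
Total thickness = T + h + r = 39.9 km + 2.79 km + 22.24 km = 64.9 km.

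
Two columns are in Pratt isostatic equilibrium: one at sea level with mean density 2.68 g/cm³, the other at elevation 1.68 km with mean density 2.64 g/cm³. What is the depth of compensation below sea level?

ρ_ref D = ρ (D + h) → D (ρ_ref − ρ) = ρ h.
D = ρ h/(ρ_ref − ρ) = 2.64 × 1.68 km/(2.68 − 2.64) = 111 km.

111 km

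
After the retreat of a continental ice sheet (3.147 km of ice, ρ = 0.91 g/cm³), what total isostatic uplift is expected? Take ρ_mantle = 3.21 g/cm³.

0.892 km

Removing the load lets mantle flow back in; uplift u satisfies ρ_ice t = ρ_m u.
u = t ρ_ice/ρ_m = 3.147 km × 0.91/3.21 = 0.892 km.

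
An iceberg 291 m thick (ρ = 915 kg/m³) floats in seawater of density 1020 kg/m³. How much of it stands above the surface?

30 m

Floating equilibrium: submerged depth d = t ρ_obj/ρ_fluid = 291 m × 915/1020 = 261 m.
Freeboard = t − d = 291 m − 261 m = 30 m.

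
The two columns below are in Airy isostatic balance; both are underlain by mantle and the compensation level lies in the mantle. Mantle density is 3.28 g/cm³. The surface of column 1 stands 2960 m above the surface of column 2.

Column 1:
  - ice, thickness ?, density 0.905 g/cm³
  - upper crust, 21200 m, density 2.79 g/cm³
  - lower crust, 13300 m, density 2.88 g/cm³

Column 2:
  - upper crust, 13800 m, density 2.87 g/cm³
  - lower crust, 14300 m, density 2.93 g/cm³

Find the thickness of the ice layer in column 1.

1960 m

Take the compensation level at the base of the deeper column (depth z_c below the surface of column 1) and equate Σ ρ_i t_i down to z_c; mantle fills any gap and the z_c terms cancel.
Column 1: x×0.905 + 21200×2.79 + 13300×2.88 + (z_c − 34500 − x)×3.28
Column 2: 2960×0 + 13800×2.87 + 14300×2.93 + (z_c − 2960 − 28100)×3.28
The z_c×3.28 term appears on both sides and cancels. Collect the known terms of each column as K = Σ(ρt)_known − 3.28 × (depth of known layers): K_1 = 97452 − 3.28×34500 = −15708; K_2 = 81505 − 3.28×(2960 + 28100) = −20371.8.
Balance: K_1 − x×(3.28 − 0.905) = K_2, so x = (K_1 − K_2)/(3.28 − 0.905) = 4663.8/2.375 = 1960 m.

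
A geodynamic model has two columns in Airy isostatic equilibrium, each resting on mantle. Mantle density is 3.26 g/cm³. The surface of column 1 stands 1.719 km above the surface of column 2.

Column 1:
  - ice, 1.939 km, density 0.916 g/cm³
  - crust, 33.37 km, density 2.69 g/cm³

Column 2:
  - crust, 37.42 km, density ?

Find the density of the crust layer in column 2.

2.78 g/cm³

Take the compensation level at the base of the deeper column (depth z_c below the surface of column 1) and equate Σ ρ_i t_i down to z_c; mantle fills any gap and the z_c terms cancel.
Column 1: 1.939×0.916 + 33.37×2.69 + (z_c − 35.309)×3.26
Column 2: 1.719×0 + 37.42×ρ + (z_c − 1.719 − 37.42)×3.26
The z_c×3.26 term appears on both sides and cancels. Collect the known terms of each column as K = Σ(ρt)_known − 3.26 × (depth of known layers): K_1 = 91.541424 − 3.26×35.309 = −23.565916; K_2 = 0 − 3.26×(1.719 + 37.42) = −127.59314.
Balance: K_1 = K_2 + 37.42×ρ, so ρ = (K_1 − K_2)/37.42 = 104.027/37.42 = 2.78 g/cm³.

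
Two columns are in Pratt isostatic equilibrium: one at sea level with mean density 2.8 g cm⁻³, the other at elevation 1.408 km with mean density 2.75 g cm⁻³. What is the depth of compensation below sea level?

ρ_ref D = ρ (D + h) → D (ρ_ref − ρ) = ρ h.
D = ρ h/(ρ_ref − ρ) = 2.75 × 1.408 km/(2.8 − 2.75) = 77.4 km.

77.4 km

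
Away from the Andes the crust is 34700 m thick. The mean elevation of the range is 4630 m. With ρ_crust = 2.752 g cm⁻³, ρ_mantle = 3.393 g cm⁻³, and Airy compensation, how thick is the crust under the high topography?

59200 m

Root depth r = h ρ_c / (ρ_m − ρ_c) = 4630 m × 2.752 / 0.641 = 19880 m.
Total thickness = T + h + r = 34700 m + 4630 m + 19880 m = 59200 m.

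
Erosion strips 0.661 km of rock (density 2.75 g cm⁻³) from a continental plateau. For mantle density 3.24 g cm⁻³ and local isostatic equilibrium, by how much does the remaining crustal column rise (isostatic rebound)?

0.561 km

Unloading: uplift u = e ρ_c/ρ_m = 0.661 km × 2.75/3.24 = 0.561 km.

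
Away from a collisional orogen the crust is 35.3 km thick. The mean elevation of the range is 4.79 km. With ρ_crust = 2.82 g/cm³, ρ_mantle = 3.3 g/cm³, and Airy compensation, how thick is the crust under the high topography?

Root depth r = h ρ_c / (ρ_m − ρ_c) = 4.79 km × 2.82 / 0.48 = 28.14 km.
Total thickness = T + h + r = 35.3 km + 4.79 km + 28.14 km = 68.2 km.

68.2 km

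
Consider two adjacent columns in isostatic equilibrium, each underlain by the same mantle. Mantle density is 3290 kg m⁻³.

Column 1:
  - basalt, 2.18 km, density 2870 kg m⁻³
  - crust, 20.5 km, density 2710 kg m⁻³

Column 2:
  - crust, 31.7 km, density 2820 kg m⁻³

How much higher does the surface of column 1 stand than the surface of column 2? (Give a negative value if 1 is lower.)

For any compensation level in the mantle, the mantle terms cancel and isostasy reduces to e = (Σt_1 − Σt_2) − (Σ(ρt)_1 − Σ(ρt)_2) / ρ_m.
Σt_1 = 22.68 km; Σt_2 = 31.7 km; Σ(ρt)_1 = 61811.6; Σ(ρt)_2 = 89394 (in km·kg m⁻³).
e = (22.68 − 31.7) − (61811.6 − 89394) / 3290 = −0.636 km.

−0.636 km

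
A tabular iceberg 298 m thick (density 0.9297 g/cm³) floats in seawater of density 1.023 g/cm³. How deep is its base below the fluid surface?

Draft d = t ρ_obj/ρ_fluid = 298 m × 0.9297/1.023 = 271 m.

271 m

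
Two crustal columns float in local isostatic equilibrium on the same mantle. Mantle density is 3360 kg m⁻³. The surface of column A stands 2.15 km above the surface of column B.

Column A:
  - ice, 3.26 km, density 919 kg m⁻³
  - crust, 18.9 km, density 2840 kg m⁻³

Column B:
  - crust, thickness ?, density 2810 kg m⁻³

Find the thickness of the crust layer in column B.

19.2 km

Take the compensation level at the base of the deeper column (depth z_c below the surface of column A) and equate Σ ρ_i t_i down to z_c; mantle fills any gap and the z_c terms cancel.
Column A: 3.26×919 + 18.9×2840 + (z_c − 22.16)×3360
Column B: 2.15×0 + x×2810 + (z_c − 2.15 − 0 − x)×3360
The z_c×3360 term appears on both sides and cancels. Collect the known terms of each column as K = Σ(ρt)_known − 3360 × (depth of known layers): K_A = 56671.94 − 3360×22.16 = −17785.66; K_B = 0 − 3360×(2.15 + 0) = −7224.
Balance: K_A = K_B − x×(3360 − 2810), so x = (K_B − K_A)/(3360 − 2810) = 10561.7/550 = 19.2 km.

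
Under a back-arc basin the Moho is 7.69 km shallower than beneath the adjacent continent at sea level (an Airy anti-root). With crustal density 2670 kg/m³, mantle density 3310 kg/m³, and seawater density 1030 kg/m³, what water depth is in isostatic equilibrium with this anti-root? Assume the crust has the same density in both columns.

3 km

Replacing a thickness d of crust by seawater at the top must be balanced by replacing crust with mantle at the base: d (ρ_c − ρ_w) = a (ρ_m − ρ_c).
d = a (ρ_m − ρ_c)/(ρ_c − ρ_w) = 7.69 km × 640/1640 = 3 km.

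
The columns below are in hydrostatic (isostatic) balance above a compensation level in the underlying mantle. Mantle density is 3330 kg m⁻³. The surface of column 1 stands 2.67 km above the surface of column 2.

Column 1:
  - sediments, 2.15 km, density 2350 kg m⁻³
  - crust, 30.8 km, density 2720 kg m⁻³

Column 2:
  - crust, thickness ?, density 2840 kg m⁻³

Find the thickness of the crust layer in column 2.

Take the compensation level at the base of the deeper column (depth z_c below the surface of column 1) and equate Σ ρ_i t_i down to z_c; mantle fills any gap and the z_c terms cancel.
Column 1: 2.15×2350 + 30.8×2720 + (z_c − 32.95)×3330
Column 2: 2.67×0 + x×2840 + (z_c − 2.67 − 0 − x)×3330
The z_c×3330 term appears on both sides and cancels. Collect the known terms of each column as K = Σ(ρt)_known − 3330 × (depth of known layers): K_1 = 88828.5 − 3330×32.95 = −20895; K_2 = 0 − 3330×(2.67 + 0) = −8891.1.
Balance: K_1 = K_2 − x×(3330 − 2840), so x = (K_2 − K_1)/(3330 − 2840) = 12003.9/490 = 24.5 km.

24.5 km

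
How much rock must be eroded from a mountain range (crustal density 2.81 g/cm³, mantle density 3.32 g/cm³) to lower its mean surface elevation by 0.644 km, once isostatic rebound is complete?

4.19 km

Net drop Δ = e − u = e − e ρ_c/ρ_m = e (ρ_m − ρ_c)/ρ_m.
e = Δ ρ_m/(ρ_m − ρ_c) = 0.644 km × 3.32/0.51 = 4.19 km.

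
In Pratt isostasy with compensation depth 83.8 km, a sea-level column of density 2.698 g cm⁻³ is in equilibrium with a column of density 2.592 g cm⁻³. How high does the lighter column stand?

ρ_ref D = ρ (D + h) → h = D (ρ_ref − ρ)/ρ.
h = 83.8 km × (2.698 − 2.592)/2.592 = 3.43 km.

3.43 km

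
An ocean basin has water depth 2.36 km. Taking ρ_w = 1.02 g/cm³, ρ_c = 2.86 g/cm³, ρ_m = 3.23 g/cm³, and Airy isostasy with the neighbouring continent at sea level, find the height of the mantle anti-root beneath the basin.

Equating mass per unit area of the two columns: replacing crust with seawater at the top is compensated by replacing crust with mantle at the base: d (ρ_c − ρ_w) = a (ρ_m − ρ_c).
a = d (ρ_c − ρ_w)/(ρ_m − ρ_c) = 2.36 km × 1.84/0.37 = 11.7 km.

11.7 km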